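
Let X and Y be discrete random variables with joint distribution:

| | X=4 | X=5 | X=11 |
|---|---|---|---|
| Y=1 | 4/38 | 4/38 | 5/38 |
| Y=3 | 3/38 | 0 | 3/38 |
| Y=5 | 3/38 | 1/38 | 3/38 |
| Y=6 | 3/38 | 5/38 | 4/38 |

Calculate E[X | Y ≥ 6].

27/4

P(Y ≥ 6) = 6/19.
Σ X·P over the event = 4·(3/38) + 5·(5/38) + 11·(4/38) = 81/38.
E[X | Y ≥ 6] = (81/38) / (6/19) = 27/4.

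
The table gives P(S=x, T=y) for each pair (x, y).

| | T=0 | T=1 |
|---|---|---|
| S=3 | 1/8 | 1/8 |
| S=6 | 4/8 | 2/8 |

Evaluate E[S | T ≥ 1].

P(T ≥ 1) = 3/8.
Σ S·P over the event = 3·(1/8) + 6·(2/8) = 15/8.
E[S | T ≥ 1] = (15/8) / (3/8) = 5.

5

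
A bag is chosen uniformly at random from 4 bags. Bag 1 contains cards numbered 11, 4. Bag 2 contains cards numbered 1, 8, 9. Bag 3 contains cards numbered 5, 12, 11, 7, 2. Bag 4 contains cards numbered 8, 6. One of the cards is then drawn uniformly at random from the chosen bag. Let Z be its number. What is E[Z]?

279/40

E[Z | bag 1] = (11+4)/2 = 15/2.
E[Z | bag 2] = (1+8+9)/3 = 6.
E[Z | bag 3] = (5+12+11+7+2)/5 = 37/5.
E[Z | bag 4] = (8+6)/2 = 7.
By the law of total expectation,
E[Z] = (1/4)·(15/2) + (1/4)·(6) + (1/4)·(37/5) + (1/4)·(7) = 279/40.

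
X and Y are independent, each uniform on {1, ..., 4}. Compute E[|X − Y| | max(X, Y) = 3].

6/5

Outcomes with max(X, Y) = 3: (1,3), (2,3), (3,1), (3,2), (3,3), each with probability 1/16.
E[|X − Y| | max(X, Y) = 3] = (2 + 1 + 2 + 1 + 0) / 5 = 6/5.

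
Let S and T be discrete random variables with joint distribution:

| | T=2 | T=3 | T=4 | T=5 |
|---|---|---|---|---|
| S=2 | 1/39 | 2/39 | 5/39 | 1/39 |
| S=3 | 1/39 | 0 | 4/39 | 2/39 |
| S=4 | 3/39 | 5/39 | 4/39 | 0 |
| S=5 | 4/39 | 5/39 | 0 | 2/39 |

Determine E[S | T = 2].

P(T = 2) = 3/13.
Summing S·P(S=x,T=y) over the conditioning event gives 37/39.
E[S | T = 2] = (37/39) / (3/13) = 37/9.

37/9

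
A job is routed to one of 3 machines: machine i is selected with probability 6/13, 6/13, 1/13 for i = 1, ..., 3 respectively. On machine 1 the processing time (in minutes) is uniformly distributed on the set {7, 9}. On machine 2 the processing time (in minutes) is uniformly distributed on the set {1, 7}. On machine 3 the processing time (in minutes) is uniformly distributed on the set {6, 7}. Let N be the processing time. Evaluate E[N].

E[N | machine 1] = (7+9)/2 = 8.
E[N | machine 2] = (1+7)/2 = 4.
E[N | machine 3] = (6+7)/2 = 13/2.
E[N] = (6/13)·(8) + (6/13)·(4) + (1/13)·(13/2) = 157/26.

157/26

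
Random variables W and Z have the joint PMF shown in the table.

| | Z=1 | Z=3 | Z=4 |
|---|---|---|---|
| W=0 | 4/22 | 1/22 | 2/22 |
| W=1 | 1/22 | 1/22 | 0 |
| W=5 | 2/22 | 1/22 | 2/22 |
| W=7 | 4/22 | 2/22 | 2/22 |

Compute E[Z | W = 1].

2

P(W = 1) = 1/11.
Σ Z·P over the event = 1·(1/22) + 3·(1/22) = 2/11.
E[Z | W = 1] = (2/11) / (1/11) = 2.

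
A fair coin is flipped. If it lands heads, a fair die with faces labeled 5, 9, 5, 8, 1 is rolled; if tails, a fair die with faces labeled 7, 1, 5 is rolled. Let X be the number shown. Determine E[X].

149/30

E[X | heads] = (5+9+5+8+1)/5 = 28/5.
E[X | tails] = (7+1+5)/3 = 13/3.
By the law of total expectation,
E[X] = (1/2)·(28/5) + (1/2)·(13/3) = 149/30.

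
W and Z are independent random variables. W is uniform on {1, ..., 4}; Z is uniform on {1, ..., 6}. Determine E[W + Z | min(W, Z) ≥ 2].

7

P(min(W, Z) ≥ 2) = 5/8.
Summing (W+Z)·P(x,y) over outcomes with min(W, Z) ≥ 2 gives 35/8.
E[W + Z | min(W, Z) ≥ 2] = (35/8) / (5/8) = 7.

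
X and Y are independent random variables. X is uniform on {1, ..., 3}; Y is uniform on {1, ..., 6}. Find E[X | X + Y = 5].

Outcomes with X + Y = 5: (1,4), (2,3), (3,2), each with probability 1/18.
E[X | X + Y = 5] = (1 + 2 + 3) / 3 = 2.

2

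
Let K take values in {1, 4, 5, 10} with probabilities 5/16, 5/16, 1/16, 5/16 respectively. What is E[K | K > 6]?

10

P(K > 6) = 5/16.
Σ over the event: 10·5/16 = 25/8.
E[K | K > 6] = (25/8) / (5/16) = 10.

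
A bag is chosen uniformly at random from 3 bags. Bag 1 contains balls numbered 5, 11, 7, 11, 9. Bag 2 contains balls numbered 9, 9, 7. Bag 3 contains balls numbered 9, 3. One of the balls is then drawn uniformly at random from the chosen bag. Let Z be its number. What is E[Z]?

E[Z | bag 1] = (5+11+7+11+9)/5 = 43/5.
E[Z | bag 2] = (9+9+7)/3 = 25/3.
E[Z | bag 3] = (9+3)/2 = 6.
By the law of total expectation,
E[Z] = (1/3)·(43/5) + (1/3)·(25/3) + (1/3)·(6) = 344/45.

344/45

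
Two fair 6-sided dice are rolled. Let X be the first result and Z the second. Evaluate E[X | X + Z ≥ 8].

14/3

P(X + Z ≥ 8) = 5/12.
Summing X·P(x,y) over outcomes with X + Z ≥ 8 gives 35/18.
E[X | X + Z ≥ 8] = (35/18) / (5/12) = 14/3.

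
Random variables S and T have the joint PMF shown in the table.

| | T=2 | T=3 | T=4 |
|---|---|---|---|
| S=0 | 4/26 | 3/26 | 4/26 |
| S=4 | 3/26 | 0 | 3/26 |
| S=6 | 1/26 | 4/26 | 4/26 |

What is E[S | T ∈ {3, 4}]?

P(T ∈ {3, 4}) = 9/13.
Σ S·P over the event = 0·(3/26) + 0·(4/26) + 4·(3/26) + 6·(4/26) + 6·(4/26) = 30/13.
E[S | T ∈ {3, 4}] = (30/13) / (9/13) = 10/3.

10/3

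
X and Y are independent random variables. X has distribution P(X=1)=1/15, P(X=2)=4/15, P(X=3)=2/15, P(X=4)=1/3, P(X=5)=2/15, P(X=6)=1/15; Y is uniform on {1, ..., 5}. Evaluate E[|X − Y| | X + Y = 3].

1

P(X + Y = 3) = 1/15.
Summing |X−Y|·P(x,y) over outcomes with X + Y = 3 gives 1/15.
E[|X − Y| | X + Y = 3] = (1/15) / (1/15) = 1.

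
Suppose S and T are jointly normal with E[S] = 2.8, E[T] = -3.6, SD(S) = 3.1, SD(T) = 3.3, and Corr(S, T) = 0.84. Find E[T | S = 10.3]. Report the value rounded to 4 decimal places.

3.1065

The regression of T on S has slope ρ·σ_T/σ_S and passes through (μ_S, μ_T).
E[T | S=10.3] = -3.6 + (0.84)·(3.3/3.1)·(10.3 − (2.8)) = -3.6 + (0.894194)·(7.5) = 3.1065.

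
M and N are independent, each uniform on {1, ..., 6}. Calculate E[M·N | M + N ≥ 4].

P(M + N ≥ 4) = 11/12.
Summing MN·P(x,y) over outcomes with M + N ≥ 4 gives 109/9.
E[M·N | M + N ≥ 4] = (109/9) / (11/12) = 436/33.

436/33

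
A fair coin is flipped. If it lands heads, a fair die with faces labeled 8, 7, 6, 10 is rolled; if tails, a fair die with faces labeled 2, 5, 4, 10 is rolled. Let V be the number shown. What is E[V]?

E[V | heads] = (8+7+6+10)/4 = 31/4.
E[V | tails] = (2+5+4+10)/4 = 21/4.
By the law of total expectation,
E[V] = (1/2)·(31/4) + (1/2)·(21/4) = 13/2.

13/2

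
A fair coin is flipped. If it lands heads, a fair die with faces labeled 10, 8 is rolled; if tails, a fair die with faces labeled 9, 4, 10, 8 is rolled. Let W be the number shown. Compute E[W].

67/8

E[W | heads] = (10+8)/2 = 9.
E[W | tails] = (9+4+10+8)/4 = 31/4.
E[W] = (1/2)·(9) + (1/2)·(31/4) = 67/8.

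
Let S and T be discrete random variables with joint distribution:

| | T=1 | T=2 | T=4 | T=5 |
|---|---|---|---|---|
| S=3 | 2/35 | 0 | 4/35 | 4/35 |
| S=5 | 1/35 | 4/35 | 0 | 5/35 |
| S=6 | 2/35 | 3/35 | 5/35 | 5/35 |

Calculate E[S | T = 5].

P(T = 5) = 2/5.
Σ S·P over the event = 3·(4/35) + 5·(5/35) + 6·(5/35) = 67/35.
E[S | T = 5] = (67/35) / (2/5) = 67/14.

67/14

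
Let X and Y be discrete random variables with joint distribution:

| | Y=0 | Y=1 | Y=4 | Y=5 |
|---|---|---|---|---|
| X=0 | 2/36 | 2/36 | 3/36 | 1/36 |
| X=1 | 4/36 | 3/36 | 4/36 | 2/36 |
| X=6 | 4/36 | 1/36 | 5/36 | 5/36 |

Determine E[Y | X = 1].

29/13

P(X = 1) = 13/36.
Σ Y·P over the event = 0·(4/36) + 1·(3/36) + 4·(4/36) + 5·(2/36) = 29/36.
E[Y | X = 1] = (29/36) / (13/36) = 29/13.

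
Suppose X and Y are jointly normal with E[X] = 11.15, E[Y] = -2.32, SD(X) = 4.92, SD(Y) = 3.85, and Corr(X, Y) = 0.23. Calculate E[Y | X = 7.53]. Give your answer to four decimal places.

-2.9715

E[Y | X=x] = μ_Y + ρ(σ_Y/σ_X)(x − μ_X) for jointly normal variables.
E[Y | X=7.53] = -2.32 + (0.23)·(3.85/4.92)·(7.53 − (11.15)) = -2.32 + (0.17998)·(-3.62) = -2.9715.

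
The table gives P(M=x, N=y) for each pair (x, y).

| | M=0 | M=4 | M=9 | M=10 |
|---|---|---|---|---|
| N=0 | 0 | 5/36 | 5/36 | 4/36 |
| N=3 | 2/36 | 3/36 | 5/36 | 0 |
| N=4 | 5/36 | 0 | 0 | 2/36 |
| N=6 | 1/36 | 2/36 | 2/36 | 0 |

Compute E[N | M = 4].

21/10

P(M = 4) = 5/18.
Σ N·P over the event = 0·(5/36) + 3·(3/36) + 6·(2/36) = 7/12.
E[N | M = 4] = (7/12) / (5/18) = 21/10.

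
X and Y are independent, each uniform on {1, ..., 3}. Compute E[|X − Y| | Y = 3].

1

P(Y = 3) = 1/3.
Summing |X−Y|·P(x,y) over outcomes with Y = 3 gives 1/3.
E[|X − Y| | Y = 3] = (1/3) / (1/3) = 1.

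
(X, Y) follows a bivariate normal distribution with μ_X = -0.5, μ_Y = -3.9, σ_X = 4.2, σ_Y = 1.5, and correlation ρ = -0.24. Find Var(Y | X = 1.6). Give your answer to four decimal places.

2.1204

The conditional variance in a bivariate normal is σ_Y²(1 − ρ²), independent of x.
Var(Y | X=1.6) = (1.5)²·(1 − (-0.24)²) = 2.25·0.9424 = 2.1204.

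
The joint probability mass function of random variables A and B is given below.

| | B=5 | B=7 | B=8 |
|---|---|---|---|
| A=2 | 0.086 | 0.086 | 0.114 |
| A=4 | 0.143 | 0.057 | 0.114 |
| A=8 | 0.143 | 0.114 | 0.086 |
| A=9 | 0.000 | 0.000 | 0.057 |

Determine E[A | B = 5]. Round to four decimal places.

P(B = 5) = 0.372.
Σ A·P over the event = 2·(0.086) + 4·(0.143) + 8·(0.143) = 1.888.
E[A | B = 5] = (1.888) / (0.372) = 5.0753.

5.0753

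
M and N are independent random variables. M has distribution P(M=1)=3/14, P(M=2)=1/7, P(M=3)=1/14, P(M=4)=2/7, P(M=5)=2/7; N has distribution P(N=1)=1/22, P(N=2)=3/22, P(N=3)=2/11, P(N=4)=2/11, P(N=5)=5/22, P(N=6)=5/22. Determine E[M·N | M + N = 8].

P(M + N = 8) = 47/308.
Summing MN·P(x,y) over outcomes with M + N = 8 gives 691/308.
E[M·N | M + N = 8] = (691/308) / (47/308) = 691/47.

691/47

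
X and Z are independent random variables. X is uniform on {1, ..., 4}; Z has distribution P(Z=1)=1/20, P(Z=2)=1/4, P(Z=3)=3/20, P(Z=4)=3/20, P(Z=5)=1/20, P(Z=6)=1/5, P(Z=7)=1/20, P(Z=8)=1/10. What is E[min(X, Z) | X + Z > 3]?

169/73

P(X + Z > 3) = 73/80.
Summing min(X,Z)·P(x,y) over outcomes with X + Z > 3 gives 169/80.
E[min(X, Z) | X + Z > 3] = (169/80) / (73/80) = 169/73.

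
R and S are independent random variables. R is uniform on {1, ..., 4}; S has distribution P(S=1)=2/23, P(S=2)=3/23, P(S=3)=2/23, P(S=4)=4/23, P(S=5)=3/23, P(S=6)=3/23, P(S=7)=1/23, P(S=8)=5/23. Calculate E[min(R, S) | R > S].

12/7

P(R > S) = 7/46.
Summing min(R,S)·P(x,y) over outcomes with R > S gives 6/23.
E[min(R, S) | R > S] = (6/23) / (7/46) = 12/7.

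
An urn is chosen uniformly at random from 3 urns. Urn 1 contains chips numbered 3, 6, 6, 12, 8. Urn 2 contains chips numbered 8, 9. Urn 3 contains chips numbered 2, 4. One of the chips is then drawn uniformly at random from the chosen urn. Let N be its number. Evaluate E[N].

37/6

E[N | urn 1] = (3+6+6+12+8)/5 = 7.
E[N | urn 2] = (8+9)/2 = 17/2.
E[N | urn 3] = (2+4)/2 = 3.
E[N] = (1/3)·(7) + (1/3)·(17/2) + (1/3)·(3) = 37/6.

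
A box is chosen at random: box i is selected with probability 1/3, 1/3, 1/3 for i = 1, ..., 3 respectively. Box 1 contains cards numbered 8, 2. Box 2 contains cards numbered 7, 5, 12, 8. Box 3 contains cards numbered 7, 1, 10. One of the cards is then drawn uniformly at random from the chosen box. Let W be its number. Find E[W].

19/3

E[W | box 1] = (8+2)/2 = 5.
E[W | box 2] = (7+5+12+8)/4 = 8.
E[W | box 3] = (7+1+10)/3 = 6.
E[W] = (1/3)·(5) + (1/3)·(8) + (1/3)·(6) = 19/3.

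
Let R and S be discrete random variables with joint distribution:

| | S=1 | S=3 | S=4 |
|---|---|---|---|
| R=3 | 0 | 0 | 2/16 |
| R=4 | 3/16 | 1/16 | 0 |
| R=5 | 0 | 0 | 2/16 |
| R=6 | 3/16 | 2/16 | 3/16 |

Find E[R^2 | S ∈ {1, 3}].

P(S ∈ {1, 3}) = 9/16.
Σ R^2·P over the event = 16·(3/16) + 16·(1/16) + 36·(3/16) + 36·(2/16) = 61/4.
E[R^2 | S ∈ {1, 3}] = (61/4) / (9/16) = 244/9.

244/9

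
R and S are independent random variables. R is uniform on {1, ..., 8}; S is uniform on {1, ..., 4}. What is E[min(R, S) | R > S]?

25/11

P(R > S) = 11/16.
Summing min(R,S)·P(x,y) over outcomes with R > S gives 25/16.
E[min(R, S) | R > S] = (25/16) / (11/16) = 25/11.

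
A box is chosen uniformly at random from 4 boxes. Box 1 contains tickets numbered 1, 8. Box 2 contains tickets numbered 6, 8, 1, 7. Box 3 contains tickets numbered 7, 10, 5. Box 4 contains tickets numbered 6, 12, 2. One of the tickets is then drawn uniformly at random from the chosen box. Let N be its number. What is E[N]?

6

E[N | box 1] = (1+8)/2 = 9/2.
E[N | box 2] = (6+8+1+7)/4 = 11/2.
E[N | box 3] = (7+10+5)/3 = 22/3.
E[N | box 4] = (6+12+2)/3 = 20/3.
By the law of total expectation,
E[N] = (1/4)·(9/2) + (1/4)·(11/2) + (1/4)·(22/3) + (1/4)·(20/3) = 6.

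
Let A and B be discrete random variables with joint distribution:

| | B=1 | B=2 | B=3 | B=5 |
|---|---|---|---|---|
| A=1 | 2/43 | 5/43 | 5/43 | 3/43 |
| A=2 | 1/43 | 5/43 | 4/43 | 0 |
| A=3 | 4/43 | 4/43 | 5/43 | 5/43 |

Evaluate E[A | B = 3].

P(B = 3) = 14/43.
Summing A·P(A=x,B=y) over the conditioning event gives 28/43.
E[A | B = 3] = (28/43) / (14/43) = 2.

2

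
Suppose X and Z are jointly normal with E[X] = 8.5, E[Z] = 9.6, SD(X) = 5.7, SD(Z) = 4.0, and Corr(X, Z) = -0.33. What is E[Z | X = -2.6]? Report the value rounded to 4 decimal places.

12.1705

E[Z | X=x] = μ_Z + ρ(σ_Z/σ_X)(x − μ_X) for jointly normal variables.
E[Z | X=-2.6] = 9.6 + (-0.33)·(4.0/5.7)·(-2.6 − (8.5)) = 9.6 + (-0.23158)·(-11.1) = 12.1705.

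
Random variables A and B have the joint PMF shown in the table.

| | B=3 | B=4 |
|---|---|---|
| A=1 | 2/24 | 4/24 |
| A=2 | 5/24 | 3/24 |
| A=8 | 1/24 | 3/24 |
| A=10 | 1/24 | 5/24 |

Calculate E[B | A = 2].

P(A = 2) = 1/3.
Σ B·P over the event = 3·(5/24) + 4·(3/24) = 9/8.
E[B | A = 2] = (9/8) / (1/3) = 27/8.

27/8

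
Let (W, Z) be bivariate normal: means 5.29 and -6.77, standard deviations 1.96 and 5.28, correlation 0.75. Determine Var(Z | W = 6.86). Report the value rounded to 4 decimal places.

Var(Z | W=x) = (1 − ρ²)·σ_Z².
Var(Z | W=6.86) = (5.28)²·(1 − (0.75)²) = 27.8784·0.4375 = 12.1968.

12.1968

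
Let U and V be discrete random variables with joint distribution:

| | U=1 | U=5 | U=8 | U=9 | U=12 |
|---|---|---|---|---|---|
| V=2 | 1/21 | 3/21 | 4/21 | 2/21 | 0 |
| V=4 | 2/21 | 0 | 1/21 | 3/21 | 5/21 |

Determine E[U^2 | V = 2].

247/5

P(V = 2) = 10/21.
Summing U^2·P(U=x,V=y) over the conditioning event gives 494/21.
E[U^2 | V = 2] = (494/21) / (10/21) = 247/5.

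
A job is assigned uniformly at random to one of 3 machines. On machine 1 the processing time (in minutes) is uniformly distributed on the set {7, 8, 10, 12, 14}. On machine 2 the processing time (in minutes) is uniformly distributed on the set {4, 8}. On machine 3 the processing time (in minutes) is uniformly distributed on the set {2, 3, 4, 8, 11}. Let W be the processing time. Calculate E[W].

E[W | machine 1] = (7+8+10+12+14)/5 = 51/5.
E[W | machine 2] = (4+8)/2 = 6.
E[W | machine 3] = (2+3+4+8+11)/5 = 28/5.
By the law of total expectation,
E[W] = (1/3)·(51/5) + (1/3)·(6) + (1/3)·(28/5) = 109/15.

109/15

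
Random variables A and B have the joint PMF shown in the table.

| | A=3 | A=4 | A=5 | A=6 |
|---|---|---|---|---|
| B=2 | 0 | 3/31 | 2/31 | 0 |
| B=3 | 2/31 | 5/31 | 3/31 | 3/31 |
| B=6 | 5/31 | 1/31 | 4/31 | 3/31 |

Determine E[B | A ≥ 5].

P(A ≥ 5) = 15/31.
Σ B·P over the event = 2·(2/31) + 3·(3/31) + 6·(4/31) + 3·(3/31) + 6·(3/31) = 64/31.
E[B | A ≥ 5] = (64/31) / (15/31) = 64/15.

64/15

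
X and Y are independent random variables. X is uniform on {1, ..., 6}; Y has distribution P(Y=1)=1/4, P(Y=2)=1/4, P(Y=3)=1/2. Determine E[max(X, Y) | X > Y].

68/15

P(X > Y) = 5/8.
Summing max(X,Y)·P(x,y) over outcomes with X > Y gives 17/6.
E[max(X, Y) | X > Y] = (17/6) / (5/8) = 68/15.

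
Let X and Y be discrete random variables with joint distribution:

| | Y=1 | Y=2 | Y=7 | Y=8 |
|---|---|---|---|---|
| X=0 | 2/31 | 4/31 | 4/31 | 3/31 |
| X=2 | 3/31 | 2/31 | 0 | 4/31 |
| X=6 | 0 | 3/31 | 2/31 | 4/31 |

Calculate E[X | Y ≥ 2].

P(Y ≥ 2) = 26/31.
Σ X·P over the event = 0·(4/31) + 0·(4/31) + 0·(3/31) + 2·(2/31) + 2·(4/31) + 6·(3/31) + 6·(2/31) + 6·(4/31) = 66/31.
E[X | Y ≥ 2] = (66/31) / (26/31) = 33/13.

33/13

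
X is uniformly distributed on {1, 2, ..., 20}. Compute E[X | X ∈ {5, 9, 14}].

P(X ∈ {5, 9, 14}) = 3/20.
Σ over the event: 5·1/20 + 9·1/20 + 14·1/20 = 7/5.
E[X | X ∈ {5, 9, 14}] = (7/5) / (3/20) = 28/3.

28/3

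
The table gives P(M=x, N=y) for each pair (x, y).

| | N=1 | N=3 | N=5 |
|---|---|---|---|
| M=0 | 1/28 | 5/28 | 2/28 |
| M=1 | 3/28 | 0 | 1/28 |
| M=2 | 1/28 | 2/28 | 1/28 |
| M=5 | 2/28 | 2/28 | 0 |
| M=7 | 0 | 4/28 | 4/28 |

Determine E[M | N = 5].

P(N = 5) = 2/7.
Σ M·P over the event = 0·(2/28) + 1·(1/28) + 2·(1/28) + 7·(4/28) = 31/28.
E[M | N = 5] = (31/28) / (2/7) = 31/8.

31/8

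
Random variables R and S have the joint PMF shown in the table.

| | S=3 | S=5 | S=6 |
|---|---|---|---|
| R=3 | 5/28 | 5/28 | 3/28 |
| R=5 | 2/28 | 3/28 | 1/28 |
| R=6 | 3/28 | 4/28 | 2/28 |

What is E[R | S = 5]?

9/2

P(S = 5) = 3/7.
Σ R·P over the event = 3·(5/28) + 5·(3/28) + 6·(4/28) = 27/14.
E[R | S = 5] = (27/14) / (3/7) = 9/2.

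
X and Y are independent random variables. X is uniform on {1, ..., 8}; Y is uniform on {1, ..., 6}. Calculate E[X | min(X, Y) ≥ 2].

P(min(X, Y) ≥ 2) = 35/48.
Summing X·P(x,y) over outcomes with min(X, Y) ≥ 2 gives 175/48.
E[X | min(X, Y) ≥ 2] = (175/48) / (35/48) = 5.

5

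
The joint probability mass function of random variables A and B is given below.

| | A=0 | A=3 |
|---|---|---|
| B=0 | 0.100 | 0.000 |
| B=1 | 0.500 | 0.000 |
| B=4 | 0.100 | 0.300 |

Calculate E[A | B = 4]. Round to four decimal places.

2.2500

P(B = 4) = 0.400.
Σ A·P over the event = 0·(0.100) + 3·(0.300) = 0.900.
E[A | B = 4] = (0.900) / (0.400) = 2.2500.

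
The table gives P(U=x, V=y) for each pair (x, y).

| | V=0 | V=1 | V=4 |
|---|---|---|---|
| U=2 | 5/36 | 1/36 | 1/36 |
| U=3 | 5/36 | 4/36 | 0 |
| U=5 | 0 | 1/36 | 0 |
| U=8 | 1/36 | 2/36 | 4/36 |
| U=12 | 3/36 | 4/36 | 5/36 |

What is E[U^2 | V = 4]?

98

P(V = 4) = 5/18.
Σ U^2·P over the event = 4·(1/36) + 64·(4/36) + 144·(5/36) = 245/9.
E[U^2 | V = 4] = (245/9) / (5/18) = 98.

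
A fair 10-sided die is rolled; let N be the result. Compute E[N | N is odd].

5

Given N is odd, N is equally likely to be any of {1, 3, 5, 7, 9}.
E[N | N is odd] = (1 + 3 + 5 + 7 + 9) / 5 = 5.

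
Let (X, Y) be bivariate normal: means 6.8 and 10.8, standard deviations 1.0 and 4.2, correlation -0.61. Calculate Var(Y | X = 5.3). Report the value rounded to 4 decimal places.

11.0762

For a bivariate normal, Var(Y | X=x) = σ_Y²(1 − ρ²).
Var(Y | X=5.3) = (4.2)²·(1 − (-0.61)²) = 17.64·0.6279 = 11.0762.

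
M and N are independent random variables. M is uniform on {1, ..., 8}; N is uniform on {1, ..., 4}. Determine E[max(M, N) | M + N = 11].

15/2

P(M + N = 11) = 1/16.
Summing max(M,N)·P(x,y) over outcomes with M + N = 11 gives 15/32.
E[max(M, N) | M + N = 11] = (15/32) / (1/16) = 15/2.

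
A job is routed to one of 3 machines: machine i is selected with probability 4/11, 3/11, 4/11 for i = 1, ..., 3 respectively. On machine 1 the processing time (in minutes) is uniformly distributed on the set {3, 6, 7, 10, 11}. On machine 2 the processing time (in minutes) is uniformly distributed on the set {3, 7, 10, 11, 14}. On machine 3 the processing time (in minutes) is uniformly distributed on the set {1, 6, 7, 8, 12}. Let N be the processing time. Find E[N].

419/55

E[N | machine 1] = (3+6+7+10+11)/5 = 37/5.
E[N | machine 2] = (3+7+10+11+14)/5 = 9.
E[N | machine 3] = (1+6+7+8+12)/5 = 34/5.
By the law of total expectation,
E[N] = (4/11)·(37/5) + (3/11)·(9) + (4/11)·(34/5) = 419/55.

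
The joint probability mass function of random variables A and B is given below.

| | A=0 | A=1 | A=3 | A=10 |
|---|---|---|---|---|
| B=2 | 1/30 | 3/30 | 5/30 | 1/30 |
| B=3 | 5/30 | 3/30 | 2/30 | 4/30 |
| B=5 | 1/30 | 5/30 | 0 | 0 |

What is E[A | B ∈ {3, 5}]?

P(B ∈ {3, 5}) = 2/3.
Σ A·P over the event = 0·(5/30) + 0·(1/30) + 1·(3/30) + 1·(5/30) + 3·(2/30) + 10·(4/30) = 9/5.
E[A | B ∈ {3, 5}] = (9/5) / (2/3) = 27/10.

27/10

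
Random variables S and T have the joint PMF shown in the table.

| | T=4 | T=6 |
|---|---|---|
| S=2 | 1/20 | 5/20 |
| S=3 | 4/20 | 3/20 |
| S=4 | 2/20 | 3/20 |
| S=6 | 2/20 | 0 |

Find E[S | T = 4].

P(T = 4) = 9/20.
Σ S·P over the event = 2·(1/20) + 3·(4/20) + 4·(2/20) + 6·(2/20) = 17/10.
E[S | T = 4] = (17/10) / (9/20) = 34/9.

34/9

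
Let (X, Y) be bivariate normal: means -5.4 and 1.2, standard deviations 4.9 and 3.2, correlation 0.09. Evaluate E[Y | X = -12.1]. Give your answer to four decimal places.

E[Y | X=x] = μ_Y + ρ(σ_Y/σ_X)(x − μ_X) for jointly normal variables.
E[Y | X=-12.1] = 1.2 + (0.09)·(3.2/4.9)·(-12.1 − (-5.4)) = 1.2 + (0.058776)·(-6.7) = 0.8062.

0.8062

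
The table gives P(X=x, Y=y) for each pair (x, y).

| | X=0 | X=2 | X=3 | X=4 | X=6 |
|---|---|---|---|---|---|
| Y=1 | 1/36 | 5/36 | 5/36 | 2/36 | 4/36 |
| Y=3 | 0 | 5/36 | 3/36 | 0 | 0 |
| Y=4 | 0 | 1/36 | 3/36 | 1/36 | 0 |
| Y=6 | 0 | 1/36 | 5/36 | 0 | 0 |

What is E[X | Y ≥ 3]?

P(Y ≥ 3) = 19/36.
Summing X·P(X=x,Y=y) over the conditioning event gives 17/12.
E[X | Y ≥ 3] = (17/12) / (19/36) = 51/19.

51/19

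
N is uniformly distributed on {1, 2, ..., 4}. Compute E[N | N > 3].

4

Given N > 3, N is equally likely to be any of {4}.
E[N | N > 3] = (4) / 1 = 4.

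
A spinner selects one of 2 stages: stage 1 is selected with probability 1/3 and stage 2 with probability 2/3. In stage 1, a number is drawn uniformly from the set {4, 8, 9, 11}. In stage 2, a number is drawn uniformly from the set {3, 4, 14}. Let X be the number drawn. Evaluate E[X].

22/3

E[X | stage 1] = (4+8+9+11)/4 = 8.
E[X | stage 2] = (3+4+14)/3 = 7.
By the law of total expectation,
E[X] = (1/3)·(8) + (2/3)·(7) = 22/3.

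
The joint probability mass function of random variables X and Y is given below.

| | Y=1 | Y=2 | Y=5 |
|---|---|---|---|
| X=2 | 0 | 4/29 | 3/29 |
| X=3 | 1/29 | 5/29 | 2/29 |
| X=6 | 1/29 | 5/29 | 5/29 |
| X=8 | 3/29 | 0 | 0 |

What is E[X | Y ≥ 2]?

P(Y ≥ 2) = 24/29.
Σ X·P over the event = 2·(4/29) + 2·(3/29) + 3·(5/29) + 3·(2/29) + 6·(5/29) + 6·(5/29) = 95/29.
E[X | Y ≥ 2] = (95/29) / (24/29) = 95/24.

95/24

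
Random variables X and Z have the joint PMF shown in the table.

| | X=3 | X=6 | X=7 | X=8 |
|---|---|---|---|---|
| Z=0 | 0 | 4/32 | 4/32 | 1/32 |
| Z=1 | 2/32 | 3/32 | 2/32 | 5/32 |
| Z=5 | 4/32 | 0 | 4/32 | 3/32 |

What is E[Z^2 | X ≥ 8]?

P(X ≥ 8) = 9/32.
Σ Z^2·P over the event = 0·(1/32) + 1·(5/32) + 25·(3/32) = 5/2.
E[Z^2 | X ≥ 8] = (5/2) / (9/32) = 80/9.

80/9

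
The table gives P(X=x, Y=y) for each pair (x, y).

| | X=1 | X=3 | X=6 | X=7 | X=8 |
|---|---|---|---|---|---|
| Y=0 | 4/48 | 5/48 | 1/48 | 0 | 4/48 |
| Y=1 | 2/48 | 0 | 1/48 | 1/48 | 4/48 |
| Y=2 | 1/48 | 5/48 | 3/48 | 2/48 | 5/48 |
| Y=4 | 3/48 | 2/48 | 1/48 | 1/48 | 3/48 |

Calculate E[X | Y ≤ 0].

P(Y ≤ 0) = 7/24.
Σ X·P over the event = 1·(4/48) + 3·(5/48) + 6·(1/48) + 8·(4/48) = 19/16.
E[X | Y ≤ 0] = (19/16) / (7/24) = 57/14.

57/14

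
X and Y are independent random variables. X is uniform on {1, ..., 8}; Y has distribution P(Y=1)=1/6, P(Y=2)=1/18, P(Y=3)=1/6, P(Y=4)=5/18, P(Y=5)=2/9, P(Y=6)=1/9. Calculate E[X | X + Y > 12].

31/4

P(X + Y > 12) = 1/18.
Summing X·P(x,y) over outcomes with X + Y > 12 gives 31/72.
E[X | X + Y > 12] = (31/72) / (1/18) = 31/4.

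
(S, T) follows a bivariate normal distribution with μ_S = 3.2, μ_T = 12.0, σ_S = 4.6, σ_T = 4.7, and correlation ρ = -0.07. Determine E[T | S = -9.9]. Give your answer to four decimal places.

For a bivariate normal, E[T | S=x] = μ_T + ρ·(σ_T/σ_S)·(x − μ_S).
E[T | S=-9.9] = 12.0 + (-0.07)·(4.7/4.6)·(-9.9 − (3.2)) = 12.0 + (-0.071522)·(-13.1) = 12.9369.

12.9369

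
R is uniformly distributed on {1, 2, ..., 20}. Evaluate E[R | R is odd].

Given R is odd, R is equally likely to be any of {1, 3, 5, 7, 9, 11, 13, 15, 17, 19}.
E[R | R is odd] = (1 + 3 + 5 + 7 + 9 + 11 + 13 + 15 + 17 + 19) / 10 = 10.

10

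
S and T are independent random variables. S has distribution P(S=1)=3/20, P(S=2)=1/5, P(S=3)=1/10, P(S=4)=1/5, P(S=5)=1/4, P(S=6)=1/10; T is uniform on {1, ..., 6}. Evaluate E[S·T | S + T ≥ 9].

P(S + T ≥ 9) = 11/40.
Summing ST·P(x,y) over outcomes with S + T ≥ 9 gives 803/120.
E[S·T | S + T ≥ 9] = (803/120) / (11/40) = 73/3.

73/3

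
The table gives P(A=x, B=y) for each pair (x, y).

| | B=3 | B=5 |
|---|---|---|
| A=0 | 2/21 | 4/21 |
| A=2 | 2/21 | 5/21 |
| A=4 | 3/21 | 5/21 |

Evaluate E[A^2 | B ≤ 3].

P(B ≤ 3) = 1/3.
Σ A^2·P over the event = 0·(2/21) + 4·(2/21) + 16·(3/21) = 8/3.
E[A^2 | B ≤ 3] = (8/3) / (1/3) = 8.

8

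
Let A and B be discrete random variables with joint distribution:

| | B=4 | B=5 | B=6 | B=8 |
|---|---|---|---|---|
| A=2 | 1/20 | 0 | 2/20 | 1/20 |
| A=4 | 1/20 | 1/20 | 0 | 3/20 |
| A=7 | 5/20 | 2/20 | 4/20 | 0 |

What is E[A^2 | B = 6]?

34

P(B = 6) = 3/10.
Σ A^2·P over the event = 4·(2/20) + 49·(4/20) = 51/5.
E[A^2 | B = 6] = (51/5) / (3/10) = 34.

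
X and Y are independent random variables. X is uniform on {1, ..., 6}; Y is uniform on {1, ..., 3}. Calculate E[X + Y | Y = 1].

9/2

Outcomes with Y = 1: (1,1), (2,1), (3,1), (4,1), (5,1), (6,1), each with probability 1/18.
E[X + Y | Y = 1] = (2 + 3 + 4 + 5 + 6 + 7) / 6 = 9/2.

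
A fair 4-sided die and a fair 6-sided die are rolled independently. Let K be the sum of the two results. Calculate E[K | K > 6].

8

P(K > 6) = 5/12.
Σ over the event: 7·1/6 + 8·1/8 + 9·1/12 + 10·1/24 = 10/3.
E[K | K > 6] = (10/3) / (5/12) = 8.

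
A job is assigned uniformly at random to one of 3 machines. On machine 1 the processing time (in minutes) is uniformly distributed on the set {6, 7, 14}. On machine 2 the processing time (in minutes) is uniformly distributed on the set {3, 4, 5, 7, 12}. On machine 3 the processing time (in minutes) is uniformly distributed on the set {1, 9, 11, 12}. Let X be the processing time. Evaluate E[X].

E[X | machine 1] = (6+7+14)/3 = 9.
E[X | machine 2] = (3+4+5+7+12)/5 = 31/5.
E[X | machine 3] = (1+9+11+12)/4 = 33/4.
By the law of total expectation,
E[X] = (1/3)·(9) + (1/3)·(31/5) + (1/3)·(33/4) = 469/60.

469/60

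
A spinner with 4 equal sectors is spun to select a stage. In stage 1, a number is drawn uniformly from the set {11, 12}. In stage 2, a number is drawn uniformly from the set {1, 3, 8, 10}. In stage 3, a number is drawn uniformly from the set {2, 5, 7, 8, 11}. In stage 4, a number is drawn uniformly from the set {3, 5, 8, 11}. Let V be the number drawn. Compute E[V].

E[V | stage 1] = (11+12)/2 = 23/2.
E[V | stage 2] = (1+3+8+10)/4 = 11/2.
E[V | stage 3] = (2+5+7+8+11)/5 = 33/5.
E[V | stage 4] = (3+5+8+11)/4 = 27/4.
E[V] = (1/4)·(23/2) + (1/4)·(11/2) + (1/4)·(33/5) + (1/4)·(27/4) = 607/80.

607/80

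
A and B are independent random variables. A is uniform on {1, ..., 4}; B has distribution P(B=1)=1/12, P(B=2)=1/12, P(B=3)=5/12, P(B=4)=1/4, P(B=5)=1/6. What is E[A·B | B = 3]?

P(B = 3) = 5/12.
Summing AB·P(x,y) over outcomes with B = 3 gives 25/8.
E[A·B | B = 3] = (25/8) / (5/12) = 15/2.

15/2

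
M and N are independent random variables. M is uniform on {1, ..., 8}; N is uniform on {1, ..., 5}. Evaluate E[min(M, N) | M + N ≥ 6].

29/10

P(M + N ≥ 6) = 3/4.
Summing min(M,N)·P(x,y) over outcomes with M + N ≥ 6 gives 87/40.
E[min(M, N) | M + N ≥ 6] = (87/40) / (3/4) = 29/10.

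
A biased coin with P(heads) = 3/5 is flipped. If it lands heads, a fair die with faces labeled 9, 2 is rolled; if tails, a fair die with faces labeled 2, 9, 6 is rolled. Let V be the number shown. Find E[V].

167/30

E[V | heads] = (9+2)/2 = 11/2.
E[V | tails] = (2+9+6)/3 = 17/3.
E[V] = (3/5)·(11/2) + (2/5)·(17/3) = 167/30.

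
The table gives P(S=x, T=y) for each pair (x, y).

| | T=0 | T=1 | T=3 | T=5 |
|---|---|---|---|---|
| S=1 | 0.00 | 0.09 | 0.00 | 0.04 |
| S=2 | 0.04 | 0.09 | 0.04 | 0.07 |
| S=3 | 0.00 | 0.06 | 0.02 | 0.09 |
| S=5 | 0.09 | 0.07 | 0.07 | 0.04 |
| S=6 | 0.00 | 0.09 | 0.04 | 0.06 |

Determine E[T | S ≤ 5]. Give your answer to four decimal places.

2.3457

P(S ≤ 5) = 0.81.
Summing T·P(S=x,T=y) over the conditioning event gives 1.90.
E[T | S ≤ 5] = (1.90) / (0.81) = 2.3457.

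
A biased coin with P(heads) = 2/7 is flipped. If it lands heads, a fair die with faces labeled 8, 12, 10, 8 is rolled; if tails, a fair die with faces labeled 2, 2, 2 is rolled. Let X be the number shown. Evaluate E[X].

E[X | heads] = (8+12+10+8)/4 = 19/2.
E[X | tails] = (2+2+2)/3 = 2.
E[X] = (2/7)·(19/2) + (5/7)·(2) = 29/7.

29/7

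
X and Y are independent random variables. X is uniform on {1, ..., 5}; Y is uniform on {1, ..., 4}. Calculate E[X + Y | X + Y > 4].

P(X + Y > 4) = 7/10.
Summing (X+Y)·P(x,y) over outcomes with X + Y > 4 gives 9/2.
E[X + Y | X + Y > 4] = (9/2) / (7/10) = 45/7.

45/7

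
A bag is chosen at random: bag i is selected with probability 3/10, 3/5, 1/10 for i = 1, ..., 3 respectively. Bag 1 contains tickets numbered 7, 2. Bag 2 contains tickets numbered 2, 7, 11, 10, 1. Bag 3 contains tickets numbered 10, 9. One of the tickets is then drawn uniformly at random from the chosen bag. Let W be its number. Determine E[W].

301/50

E[W | bag 1] = (7+2)/2 = 9/2.
E[W | bag 2] = (2+7+11+10+1)/5 = 31/5.
E[W | bag 3] = (10+9)/2 = 19/2.
By the law of total expectation,
E[W] = (3/10)·(9/2) + (3/5)·(31/5) + (1/10)·(19/2) = 301/50.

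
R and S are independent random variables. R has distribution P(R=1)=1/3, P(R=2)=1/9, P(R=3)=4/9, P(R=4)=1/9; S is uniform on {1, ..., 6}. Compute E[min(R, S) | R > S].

19/12

P(R > S) = 2/9.
Summing min(R,S)·P(x,y) over outcomes with R > S gives 19/54.
E[min(R, S) | R > S] = (19/54) / (2/9) = 19/12.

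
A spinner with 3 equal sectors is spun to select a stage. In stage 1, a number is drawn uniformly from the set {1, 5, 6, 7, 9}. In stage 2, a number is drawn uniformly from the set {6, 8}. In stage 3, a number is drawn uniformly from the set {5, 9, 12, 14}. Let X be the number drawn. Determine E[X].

E[X | stage 1] = (1+5+6+7+9)/5 = 28/5.
E[X | stage 2] = (6+8)/2 = 7.
E[X | stage 3] = (5+9+12+14)/4 = 10.
By the law of total expectation,
E[X] = (1/3)·(28/5) + (1/3)·(7) + (1/3)·(10) = 113/15.

113/15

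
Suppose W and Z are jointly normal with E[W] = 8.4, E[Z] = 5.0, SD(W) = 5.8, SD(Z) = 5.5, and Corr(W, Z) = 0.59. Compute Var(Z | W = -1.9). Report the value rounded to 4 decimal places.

The conditional variance in a bivariate normal is σ_Z²(1 − ρ²), independent of x.
Var(Z | W=-1.9) = (5.5)²·(1 − (0.59)²) = 30.25·0.6519 = 19.7200.

19.7200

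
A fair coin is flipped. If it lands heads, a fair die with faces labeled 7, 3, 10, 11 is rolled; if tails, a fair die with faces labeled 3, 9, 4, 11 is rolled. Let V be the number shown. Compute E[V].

E[V | heads] = (7+3+10+11)/4 = 31/4.
E[V | tails] = (3+9+4+11)/4 = 27/4.
By the law of total expectation,
E[V] = (1/2)·(31/4) + (1/2)·(27/4) = 29/4.

29/4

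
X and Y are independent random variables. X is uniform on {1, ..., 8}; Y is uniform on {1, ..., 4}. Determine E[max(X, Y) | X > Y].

P(X > Y) = 11/16.
Summing max(X,Y)·P(x,y) over outcomes with X > Y gives 31/8.
E[max(X, Y) | X > Y] = (31/8) / (11/16) = 62/11.

62/11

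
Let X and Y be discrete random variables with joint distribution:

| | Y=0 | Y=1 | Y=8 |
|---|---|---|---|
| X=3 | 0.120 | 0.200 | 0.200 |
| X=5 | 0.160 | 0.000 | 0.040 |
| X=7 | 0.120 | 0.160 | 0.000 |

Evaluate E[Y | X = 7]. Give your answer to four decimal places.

P(X = 7) = 0.280.
Σ Y·P over the event = 0·(0.120) + 1·(0.160) = 0.160.
E[Y | X = 7] = (0.160) / (0.280) = 0.5714.

0.5714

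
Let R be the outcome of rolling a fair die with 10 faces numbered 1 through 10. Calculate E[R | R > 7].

Given R > 7, R is equally likely to be any of {8, 9, 10}.
E[R | R > 7] = (8 + 9 + 10) / 3 = 9.

9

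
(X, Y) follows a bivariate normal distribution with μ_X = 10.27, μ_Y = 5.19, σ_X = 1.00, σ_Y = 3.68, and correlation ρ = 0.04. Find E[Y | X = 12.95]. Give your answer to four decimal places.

The regression of Y on X has slope ρ·σ_Y/σ_X and passes through (μ_X, μ_Y).
E[Y | X=12.95] = 5.19 + (0.04)·(3.68/1.00)·(12.95 − (10.27)) = 5.19 + (0.1472)·(2.68) = 5.5845.

5.5845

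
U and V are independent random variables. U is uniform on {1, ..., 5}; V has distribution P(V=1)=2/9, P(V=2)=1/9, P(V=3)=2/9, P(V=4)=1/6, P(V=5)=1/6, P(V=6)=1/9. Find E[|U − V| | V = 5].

P(V = 5) = 1/6.
Summing |U−V|·P(x,y) over outcomes with V = 5 gives 1/3.
E[|U − V| | V = 5] = (1/3) / (1/6) = 2.

2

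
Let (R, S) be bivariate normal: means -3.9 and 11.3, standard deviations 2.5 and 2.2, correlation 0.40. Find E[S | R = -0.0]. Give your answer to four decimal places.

12.6728

For a bivariate normal, E[S | R=x] = μ_S + ρ·(σ_S/σ_R)·(x − μ_R).
E[S | R=-0.0] = 11.3 + (0.40)·(2.2/2.5)·(-0.0 − (-3.9)) = 11.3 + (0.352)·(3.9) = 12.6728.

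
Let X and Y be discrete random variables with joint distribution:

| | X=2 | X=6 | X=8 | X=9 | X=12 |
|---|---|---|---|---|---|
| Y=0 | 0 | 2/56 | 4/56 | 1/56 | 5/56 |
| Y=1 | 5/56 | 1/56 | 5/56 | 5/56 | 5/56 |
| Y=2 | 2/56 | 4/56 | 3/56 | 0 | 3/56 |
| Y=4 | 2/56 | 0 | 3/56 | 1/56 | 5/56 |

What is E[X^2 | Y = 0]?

1129/12

P(Y = 0) = 3/14.
Σ X^2·P over the event = 36·(2/56) + 64·(4/56) + 81·(1/56) + 144·(5/56) = 1129/56.
E[X^2 | Y = 0] = (1129/56) / (3/14) = 1129/12.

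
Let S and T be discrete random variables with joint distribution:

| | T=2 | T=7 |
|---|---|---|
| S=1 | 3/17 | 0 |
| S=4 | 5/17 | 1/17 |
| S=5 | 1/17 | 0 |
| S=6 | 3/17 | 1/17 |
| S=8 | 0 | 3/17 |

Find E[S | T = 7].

34/5

P(T = 7) = 5/17.
Σ S·P over the event = 4·(1/17) + 6·(1/17) + 8·(3/17) = 2.
E[S | T = 7] = (2) / (5/17) = 34/5.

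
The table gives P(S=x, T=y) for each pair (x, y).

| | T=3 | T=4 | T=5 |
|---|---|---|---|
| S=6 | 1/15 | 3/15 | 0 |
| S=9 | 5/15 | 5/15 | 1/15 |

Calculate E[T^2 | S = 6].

P(S = 6) = 4/15.
Σ T^2·P over the event = 9·(1/15) + 16·(3/15) = 19/5.
E[T^2 | S = 6] = (19/5) / (4/15) = 57/4.

57/4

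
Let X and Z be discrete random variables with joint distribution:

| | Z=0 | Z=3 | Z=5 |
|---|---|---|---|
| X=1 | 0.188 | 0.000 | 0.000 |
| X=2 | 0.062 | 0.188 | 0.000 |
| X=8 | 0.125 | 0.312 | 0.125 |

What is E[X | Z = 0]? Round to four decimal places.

3.4987

P(Z = 0) = 0.375.
Σ X·P over the event = 1·(0.188) + 2·(0.062) + 8·(0.125) = 1.312.
E[X | Z = 0] = (1.312) / (0.375) = 3.4987.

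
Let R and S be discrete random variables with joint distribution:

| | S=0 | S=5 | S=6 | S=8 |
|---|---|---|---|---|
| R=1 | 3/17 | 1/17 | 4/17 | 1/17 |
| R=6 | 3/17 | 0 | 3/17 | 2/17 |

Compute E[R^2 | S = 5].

P(S = 5) = 1/17.
Σ R^2·P over the event = 1·(1/17) = 1/17.
E[R^2 | S = 5] = (1/17) / (1/17) = 1.

1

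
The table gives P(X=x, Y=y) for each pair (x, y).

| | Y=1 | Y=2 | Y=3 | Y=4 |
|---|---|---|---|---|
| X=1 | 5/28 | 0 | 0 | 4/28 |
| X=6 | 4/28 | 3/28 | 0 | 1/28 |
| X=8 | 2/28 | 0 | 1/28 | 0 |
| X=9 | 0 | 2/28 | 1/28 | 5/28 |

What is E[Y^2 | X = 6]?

P(X = 6) = 2/7.
Σ Y^2·P over the event = 1·(4/28) + 4·(3/28) + 16·(1/28) = 8/7.
E[Y^2 | X = 6] = (8/7) / (2/7) = 4.

4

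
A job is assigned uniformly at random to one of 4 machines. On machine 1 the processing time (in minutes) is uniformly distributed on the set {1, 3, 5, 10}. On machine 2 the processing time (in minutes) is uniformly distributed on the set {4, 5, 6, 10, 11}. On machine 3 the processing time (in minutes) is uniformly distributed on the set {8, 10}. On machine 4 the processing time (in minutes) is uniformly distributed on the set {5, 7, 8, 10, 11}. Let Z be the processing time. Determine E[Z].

E[Z | machine 1] = (1+3+5+10)/4 = 19/4.
E[Z | machine 2] = (4+5+6+10+11)/5 = 36/5.
E[Z | machine 3] = (8+10)/2 = 9.
E[Z | machine 4] = (5+7+8+10+11)/5 = 41/5.
By the law of total expectation,
E[Z] = (1/4)·(19/4) + (1/4)·(36/5) + (1/4)·(9) + (1/4)·(41/5) = 583/80.

583/80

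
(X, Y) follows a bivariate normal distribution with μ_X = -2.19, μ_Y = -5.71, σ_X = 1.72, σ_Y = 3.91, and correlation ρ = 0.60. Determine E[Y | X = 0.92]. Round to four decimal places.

-1.4681

For a bivariate normal, E[Y | X=x] = μ_Y + ρ·(σ_Y/σ_X)·(x − μ_X).
E[Y | X=0.92] = -5.71 + (0.60)·(3.91/1.72)·(0.92 − (-2.19)) = -5.71 + (1.36395)·(3.11) = -1.4681.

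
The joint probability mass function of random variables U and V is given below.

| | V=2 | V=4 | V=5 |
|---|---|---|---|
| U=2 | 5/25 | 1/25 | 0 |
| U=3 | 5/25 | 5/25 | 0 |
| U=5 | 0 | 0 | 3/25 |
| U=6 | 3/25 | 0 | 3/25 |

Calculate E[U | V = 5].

11/2

P(V = 5) = 6/25.
Σ U·P over the event = 5·(3/25) + 6·(3/25) = 33/25.
E[U | V = 5] = (33/25) / (6/25) = 11/2.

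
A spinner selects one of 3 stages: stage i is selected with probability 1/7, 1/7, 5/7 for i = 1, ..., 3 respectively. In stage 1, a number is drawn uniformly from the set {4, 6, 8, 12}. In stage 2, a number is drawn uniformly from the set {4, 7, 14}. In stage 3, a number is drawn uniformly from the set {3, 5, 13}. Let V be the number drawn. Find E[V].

305/42

E[V | stage 1] = (4+6+8+12)/4 = 15/2.
E[V | stage 2] = (4+7+14)/3 = 25/3.
E[V | stage 3] = (3+5+13)/3 = 7.
E[V] = (1/7)·(15/2) + (1/7)·(25/3) + (5/7)·(7) = 305/42.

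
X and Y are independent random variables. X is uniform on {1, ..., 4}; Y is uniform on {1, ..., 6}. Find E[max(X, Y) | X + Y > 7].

16/3

P(X + Y > 7) = 1/4.
Summing max(X,Y)·P(x,y) over outcomes with X + Y > 7 gives 4/3.
E[max(X, Y) | X + Y > 7] = (4/3) / (1/4) = 16/3.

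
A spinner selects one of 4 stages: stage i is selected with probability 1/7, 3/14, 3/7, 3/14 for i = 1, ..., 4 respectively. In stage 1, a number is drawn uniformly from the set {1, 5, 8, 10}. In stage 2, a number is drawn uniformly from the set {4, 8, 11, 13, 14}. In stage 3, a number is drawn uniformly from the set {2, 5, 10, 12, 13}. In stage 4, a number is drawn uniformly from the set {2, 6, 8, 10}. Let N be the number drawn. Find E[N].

E[N | stage 1] = (1+5+8+10)/4 = 6.
E[N | stage 2] = (4+8+11+13+14)/5 = 10.
E[N | stage 3] = (2+5+10+12+13)/5 = 42/5.
E[N | stage 4] = (2+6+8+10)/4 = 13/2.
By the law of total expectation,
E[N] = (1/7)·(6) + (3/14)·(10) + (3/7)·(42/5) + (3/14)·(13/2) = 1119/140.

1119/140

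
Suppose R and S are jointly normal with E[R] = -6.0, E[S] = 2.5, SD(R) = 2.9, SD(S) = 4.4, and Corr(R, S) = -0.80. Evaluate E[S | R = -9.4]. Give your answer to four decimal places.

6.6269

For a bivariate normal, E[S | R=x] = μ_S + ρ·(σ_S/σ_R)·(x − μ_R).
E[S | R=-9.4] = 2.5 + (-0.80)·(4.4/2.9)·(-9.4 − (-6.0)) = 2.5 + (-1.2138)·(-3.4) = 6.6269.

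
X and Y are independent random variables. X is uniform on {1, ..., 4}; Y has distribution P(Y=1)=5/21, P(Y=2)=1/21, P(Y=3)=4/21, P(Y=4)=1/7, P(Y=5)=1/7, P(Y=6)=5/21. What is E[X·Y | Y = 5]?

25/2

P(Y = 5) = 1/7.
Summing XY·P(x,y) over outcomes with Y = 5 gives 25/14.
E[X·Y | Y = 5] = (25/14) / (1/7) = 25/2.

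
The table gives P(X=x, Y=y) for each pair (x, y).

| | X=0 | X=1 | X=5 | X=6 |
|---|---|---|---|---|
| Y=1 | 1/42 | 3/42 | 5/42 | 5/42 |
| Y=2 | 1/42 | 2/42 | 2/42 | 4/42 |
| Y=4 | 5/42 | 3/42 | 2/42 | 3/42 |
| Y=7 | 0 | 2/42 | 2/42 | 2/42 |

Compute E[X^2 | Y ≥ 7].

62/3

P(Y ≥ 7) = 1/7.
Σ X^2·P over the event = 1·(2/42) + 25·(2/42) + 36·(2/42) = 62/21.
E[X^2 | Y ≥ 7] = (62/21) / (1/7) = 62/3.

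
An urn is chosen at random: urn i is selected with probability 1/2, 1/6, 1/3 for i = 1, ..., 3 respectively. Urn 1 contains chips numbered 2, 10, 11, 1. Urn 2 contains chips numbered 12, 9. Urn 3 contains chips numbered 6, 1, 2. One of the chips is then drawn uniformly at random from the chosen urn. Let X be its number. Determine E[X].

E[X | urn 1] = (2+10+11+1)/4 = 6.
E[X | urn 2] = (12+9)/2 = 21/2.
E[X | urn 3] = (6+1+2)/3 = 3.
E[X] = (1/2)·(6) + (1/6)·(21/2) + (1/3)·(3) = 23/4.

23/4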